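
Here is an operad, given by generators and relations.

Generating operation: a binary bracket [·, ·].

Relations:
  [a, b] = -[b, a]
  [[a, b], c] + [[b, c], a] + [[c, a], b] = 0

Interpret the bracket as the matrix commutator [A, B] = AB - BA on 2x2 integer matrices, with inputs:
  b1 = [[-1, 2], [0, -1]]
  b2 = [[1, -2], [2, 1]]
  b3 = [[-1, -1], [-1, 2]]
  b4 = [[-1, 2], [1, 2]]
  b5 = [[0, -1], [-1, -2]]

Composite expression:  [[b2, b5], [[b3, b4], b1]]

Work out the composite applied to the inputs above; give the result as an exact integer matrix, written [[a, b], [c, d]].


[b2, b5] = [[4, 4], [4, -4]]
[b3, b4] = [[1, -9], [6, -1]]
[[b3, b4], b1] = [[-12, 4], [0, 12]]
[[b2, b5], [[b3, b4], b1]] = [[-16, 128], [-96, 16]]

[[-16, 128], [-96, 16]]


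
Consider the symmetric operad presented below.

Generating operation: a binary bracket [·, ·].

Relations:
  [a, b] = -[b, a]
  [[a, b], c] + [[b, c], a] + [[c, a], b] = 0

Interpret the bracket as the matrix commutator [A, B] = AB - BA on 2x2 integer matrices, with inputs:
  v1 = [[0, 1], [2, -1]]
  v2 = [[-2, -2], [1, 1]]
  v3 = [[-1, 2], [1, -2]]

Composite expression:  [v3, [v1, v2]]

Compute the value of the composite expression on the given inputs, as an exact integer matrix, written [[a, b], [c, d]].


[[-15, -19], [17, 15]]

[v1, v2] = [[5, 1], [-7, -5]]
[v3, [v1, v2]] = [[-15, -19], [17, 15]]


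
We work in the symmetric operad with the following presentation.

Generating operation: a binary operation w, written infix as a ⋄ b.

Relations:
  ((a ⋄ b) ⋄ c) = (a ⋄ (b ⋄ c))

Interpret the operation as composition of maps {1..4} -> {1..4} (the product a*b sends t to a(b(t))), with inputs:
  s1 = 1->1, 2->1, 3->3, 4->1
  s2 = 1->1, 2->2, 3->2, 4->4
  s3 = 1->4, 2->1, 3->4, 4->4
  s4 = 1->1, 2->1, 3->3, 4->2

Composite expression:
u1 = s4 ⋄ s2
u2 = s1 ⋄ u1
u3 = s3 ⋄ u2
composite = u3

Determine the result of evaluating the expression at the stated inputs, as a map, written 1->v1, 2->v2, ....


1->4, 2->4, 3->4, 4->4

(s4 ⋄ s2) = 1->1, 2->1, 3->1, 4->2
(s1 ⋄ (s4 ⋄ s2)) = 1->1, 2->1, 3->1, 4->1
(s3 ⋄ (s1 ⋄ (s4 ⋄ s2))) = 1->4, 2->4, 3->4, 4->4


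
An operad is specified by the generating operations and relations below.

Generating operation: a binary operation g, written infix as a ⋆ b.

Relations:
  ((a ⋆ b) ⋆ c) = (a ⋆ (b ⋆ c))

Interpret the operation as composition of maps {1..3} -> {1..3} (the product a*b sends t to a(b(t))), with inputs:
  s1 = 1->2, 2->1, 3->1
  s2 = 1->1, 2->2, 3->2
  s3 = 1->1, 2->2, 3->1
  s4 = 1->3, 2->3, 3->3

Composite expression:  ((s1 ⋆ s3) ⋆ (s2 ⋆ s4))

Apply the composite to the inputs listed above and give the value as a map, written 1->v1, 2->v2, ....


1->1, 2->1, 3->1


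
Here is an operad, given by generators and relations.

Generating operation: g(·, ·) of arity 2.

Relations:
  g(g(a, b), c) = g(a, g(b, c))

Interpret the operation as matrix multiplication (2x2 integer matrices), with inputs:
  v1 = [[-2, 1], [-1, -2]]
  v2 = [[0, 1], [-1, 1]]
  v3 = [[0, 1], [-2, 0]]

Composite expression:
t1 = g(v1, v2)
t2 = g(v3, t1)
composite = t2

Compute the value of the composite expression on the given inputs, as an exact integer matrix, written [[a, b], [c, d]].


[[2, -3], [2, 2]]

g(v1, v2) = [[-1, -1], [2, -3]]
g(v3, g(v1, v2)) = [[2, -3], [2, 2]]


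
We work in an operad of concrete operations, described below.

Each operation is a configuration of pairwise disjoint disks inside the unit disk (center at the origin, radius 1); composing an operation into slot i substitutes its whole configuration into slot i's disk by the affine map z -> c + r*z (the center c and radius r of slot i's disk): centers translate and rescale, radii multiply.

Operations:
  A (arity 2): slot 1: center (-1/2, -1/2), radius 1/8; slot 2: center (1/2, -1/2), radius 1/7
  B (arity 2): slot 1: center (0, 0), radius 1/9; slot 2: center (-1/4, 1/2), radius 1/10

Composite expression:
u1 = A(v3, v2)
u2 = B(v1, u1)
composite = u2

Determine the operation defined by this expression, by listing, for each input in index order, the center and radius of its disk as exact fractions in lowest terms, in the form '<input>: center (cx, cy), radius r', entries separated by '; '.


Each v-disk chains the slot maps above it in B; radii multiply.
v1: after 1 affine step, its disk has center (0, 0), radius 1/9
v3: after 2 affine steps, its disk has center (-3/10, 9/20), radius 1/80
v2: after 2 affine steps, its disk has center (-1/5, 9/20), radius 1/70

v1: center (0, 0), radius 1/9; v2: center (-1/5, 9/20), radius 1/70; v3: center (-3/10, 9/20), radius 1/80


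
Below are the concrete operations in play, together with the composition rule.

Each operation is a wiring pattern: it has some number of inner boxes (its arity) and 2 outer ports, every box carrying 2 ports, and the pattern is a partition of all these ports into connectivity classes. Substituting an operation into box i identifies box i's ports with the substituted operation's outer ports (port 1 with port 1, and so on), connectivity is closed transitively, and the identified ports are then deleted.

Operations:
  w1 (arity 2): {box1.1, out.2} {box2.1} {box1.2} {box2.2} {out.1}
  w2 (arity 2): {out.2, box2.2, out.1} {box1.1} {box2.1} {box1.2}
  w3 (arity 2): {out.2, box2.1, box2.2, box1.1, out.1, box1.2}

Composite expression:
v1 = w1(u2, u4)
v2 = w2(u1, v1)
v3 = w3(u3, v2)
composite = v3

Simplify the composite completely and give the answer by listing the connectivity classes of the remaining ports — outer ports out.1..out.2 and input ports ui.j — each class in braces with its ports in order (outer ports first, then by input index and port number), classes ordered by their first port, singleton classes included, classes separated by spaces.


Reachability decides: close wires over w3-identified ports.
after w1, the pattern on (u2, u4) reads {out.1} {out.2, u2.1} {u2.2} {u4.1} {u4.2} (out.j = its outer ports)
after w2, the pattern on (u1, u2, u4) reads {out.1, out.2, u2.1} {u1.1} {u1.2} {u2.2} {u4.1} {u4.2} (out.j = its outer ports)
after w3, the pattern on (u3, u1, u2, u4) reads {out.1, out.2, u2.1, u3.1, u3.2} {u1.1} {u1.2} {u2.2} {u4.1} {u4.2} (out.j = its outer ports)

{out.1, out.2, u2.1, u3.1, u3.2} {u1.1} {u1.2} {u2.2} {u4.1} {u4.2}


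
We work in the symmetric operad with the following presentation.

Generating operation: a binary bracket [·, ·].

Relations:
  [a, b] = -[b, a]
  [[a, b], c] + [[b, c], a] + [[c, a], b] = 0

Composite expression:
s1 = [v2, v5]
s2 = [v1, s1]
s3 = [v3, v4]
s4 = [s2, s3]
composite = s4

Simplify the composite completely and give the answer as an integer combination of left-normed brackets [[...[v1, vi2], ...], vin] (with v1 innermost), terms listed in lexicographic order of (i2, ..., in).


[[[[v1, v2], v5], v3], v4] - [[[[v1, v2], v5], v4], v3] - [[[[v1, v5], v2], v3], v4] + [[[[v1, v5], v2], v4], v3]

Antisymmetry and Jacobi reduce to v1-anchored left-normed brackets.
Composite bracket: [[v1, [v2, v5]], [v3, v4]]
The bracket unfolds into 16 signed words via [a, b] = ab - ba (2^4 = 16).
Only words starting with v1 matter:
  from v1v2v5v3v4, sign +1: term +[[[[v1, v2], v5], v3], v4]
  from v1v2v5v4v3, sign -1: term -[[[[v1, v2], v5], v4], v3]
  from v1v5v2v3v4, sign -1: term -[[[[v1, v5], v2], v3], v4]
  from v1v5v2v4v3, sign +1: term +[[[[v1, v5], v2], v4], v3]


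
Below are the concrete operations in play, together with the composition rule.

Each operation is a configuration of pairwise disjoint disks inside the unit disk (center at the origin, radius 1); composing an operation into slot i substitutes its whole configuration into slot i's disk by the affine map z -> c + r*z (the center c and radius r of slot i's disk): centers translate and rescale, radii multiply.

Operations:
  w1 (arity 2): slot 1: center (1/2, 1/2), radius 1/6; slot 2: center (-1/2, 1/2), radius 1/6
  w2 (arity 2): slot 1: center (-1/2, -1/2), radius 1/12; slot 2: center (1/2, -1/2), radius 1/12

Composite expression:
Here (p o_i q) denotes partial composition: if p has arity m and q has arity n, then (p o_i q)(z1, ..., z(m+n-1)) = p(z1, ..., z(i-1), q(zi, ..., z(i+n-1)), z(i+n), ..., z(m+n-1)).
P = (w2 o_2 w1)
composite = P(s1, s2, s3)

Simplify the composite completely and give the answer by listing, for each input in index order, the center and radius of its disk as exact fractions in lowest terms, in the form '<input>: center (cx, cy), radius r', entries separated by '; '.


Affine substitution under w2: radii multiply and s-centers shift.
s1 passes through 1 substitution, ending at center (-1/2, -1/2), radius 1/12
s2 passes through 2 substitutions, ending at center (13/24, -11/24), radius 1/72
s3 passes through 2 substitutions, ending at center (11/24, -11/24), radius 1/72

s1: center (-1/2, -1/2), radius 1/12; s2: center (13/24, -11/24), radius 1/72; s3: center (11/24, -11/24), radius 1/72


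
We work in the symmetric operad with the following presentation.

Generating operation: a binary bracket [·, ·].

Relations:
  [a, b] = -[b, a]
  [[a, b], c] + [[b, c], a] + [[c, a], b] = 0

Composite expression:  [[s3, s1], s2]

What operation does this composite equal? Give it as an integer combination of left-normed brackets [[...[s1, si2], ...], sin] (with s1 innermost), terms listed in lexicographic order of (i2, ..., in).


-[[s1, s3], s2]

In the tensor algebra, words opening s1 carry the s1-anchored form.
Composite bracket: [[s3, s1], s2]
Applying ab - ba throughout gives 4 signed words (2^2 = 4).
The s1-initial words carry the normal form:
  word s1s3s2 has sign -1, contributing -[[s1, s3], s2]


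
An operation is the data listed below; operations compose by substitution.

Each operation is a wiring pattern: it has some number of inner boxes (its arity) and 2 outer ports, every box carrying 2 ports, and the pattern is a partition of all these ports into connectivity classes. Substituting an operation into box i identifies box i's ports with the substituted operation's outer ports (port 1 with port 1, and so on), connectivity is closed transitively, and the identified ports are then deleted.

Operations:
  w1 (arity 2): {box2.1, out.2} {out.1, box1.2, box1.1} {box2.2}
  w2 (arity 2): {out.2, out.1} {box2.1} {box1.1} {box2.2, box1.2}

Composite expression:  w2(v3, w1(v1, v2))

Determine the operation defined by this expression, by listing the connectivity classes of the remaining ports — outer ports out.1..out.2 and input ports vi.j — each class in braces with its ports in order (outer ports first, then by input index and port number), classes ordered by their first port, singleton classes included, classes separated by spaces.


{out.1, out.2} {v1.1, v1.2} {v2.1, v3.2} {v2.2} {v3.1}

Two ports join when wires chain via w2-identified ports.
stage w1: inputs (v1, v2), connectivity {out.1, v1.1, v1.2} {out.2, v2.1} {v2.2}, out.j its boundary
stage w2: inputs (v3, v1, v2), connectivity {out.1, out.2} {v1.1, v1.2} {v2.1, v3.2} {v2.2} {v3.1}, out.j its boundary


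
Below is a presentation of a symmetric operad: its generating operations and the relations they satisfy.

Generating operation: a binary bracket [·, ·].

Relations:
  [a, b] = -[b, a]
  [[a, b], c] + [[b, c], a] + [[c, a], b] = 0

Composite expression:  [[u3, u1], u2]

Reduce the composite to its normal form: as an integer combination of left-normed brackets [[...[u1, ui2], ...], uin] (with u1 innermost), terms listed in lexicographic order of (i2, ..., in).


-[[u1, u3], u2]

Antisymmetry and Jacobi reduce to u1-anchored left-normed brackets.
Composite bracket: [[u3, u1], u2]
Full expansion: 4 signed words from ab - ba (2^2 = 4).
Words beginning with u1 determine it all:
  from u1u3u2, sign -1: term -[[u1, u3], u2]


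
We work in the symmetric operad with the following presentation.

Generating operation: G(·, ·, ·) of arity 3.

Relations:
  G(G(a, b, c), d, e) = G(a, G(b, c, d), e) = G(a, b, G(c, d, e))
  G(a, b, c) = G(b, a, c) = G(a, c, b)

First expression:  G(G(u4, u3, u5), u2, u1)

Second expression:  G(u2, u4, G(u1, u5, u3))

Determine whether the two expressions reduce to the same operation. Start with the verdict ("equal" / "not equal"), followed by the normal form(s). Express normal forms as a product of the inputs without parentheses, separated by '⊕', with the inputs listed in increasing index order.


equal; the common form is u1 ⊕ u2 ⊕ u3 ⊕ u4 ⊕ u5


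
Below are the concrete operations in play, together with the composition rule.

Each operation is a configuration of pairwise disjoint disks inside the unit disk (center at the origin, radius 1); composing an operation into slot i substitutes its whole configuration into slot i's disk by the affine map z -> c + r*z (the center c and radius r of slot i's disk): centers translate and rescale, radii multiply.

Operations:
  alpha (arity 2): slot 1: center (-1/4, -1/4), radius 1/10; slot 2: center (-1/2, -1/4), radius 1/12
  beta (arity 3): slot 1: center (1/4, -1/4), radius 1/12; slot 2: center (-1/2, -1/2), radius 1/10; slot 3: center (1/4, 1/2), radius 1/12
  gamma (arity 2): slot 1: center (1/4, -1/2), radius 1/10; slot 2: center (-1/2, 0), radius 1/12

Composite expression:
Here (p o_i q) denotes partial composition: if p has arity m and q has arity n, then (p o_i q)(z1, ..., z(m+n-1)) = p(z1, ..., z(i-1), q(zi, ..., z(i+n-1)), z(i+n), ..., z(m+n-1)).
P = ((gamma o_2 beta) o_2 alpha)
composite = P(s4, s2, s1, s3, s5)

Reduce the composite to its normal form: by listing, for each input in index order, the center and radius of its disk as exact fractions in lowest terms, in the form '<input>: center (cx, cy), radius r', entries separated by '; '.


s1: center (-139/288, -13/576), radius 1/1728; s2: center (-277/576, -13/576), radius 1/1440; s3: center (-13/24, -1/24), radius 1/120; s4: center (1/4, -1/2), radius 1/10; s5: center (-23/48, 1/24), radius 1/144

Affine substitution under gamma: radii multiply and s-centers shift.
for s4, the 1-step affine chain lands on center (1/4, -1/2), radius 1/10
for s2, the 3-step affine chain lands on center (-277/576, -13/576), radius 1/1440
for s1, the 3-step affine chain lands on center (-139/288, -13/576), radius 1/1728
for s3, the 2-step affine chain lands on center (-13/24, -1/24), radius 1/120
for s5, the 2-step affine chain lands on center (-23/48, 1/24), radius 1/144


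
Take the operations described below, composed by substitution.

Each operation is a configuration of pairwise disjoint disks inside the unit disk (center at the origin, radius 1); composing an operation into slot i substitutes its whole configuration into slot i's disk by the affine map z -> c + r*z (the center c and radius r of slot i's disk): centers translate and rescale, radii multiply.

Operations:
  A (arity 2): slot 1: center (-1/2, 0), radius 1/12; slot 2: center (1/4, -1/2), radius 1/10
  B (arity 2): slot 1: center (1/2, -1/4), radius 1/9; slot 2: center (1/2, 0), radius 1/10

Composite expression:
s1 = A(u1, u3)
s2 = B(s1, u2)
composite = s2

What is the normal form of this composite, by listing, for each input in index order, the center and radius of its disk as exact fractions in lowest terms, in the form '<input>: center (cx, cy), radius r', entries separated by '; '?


u1: center (4/9, -1/4), radius 1/108; u2: center (1/2, 0), radius 1/10; u3: center (19/36, -11/36), radius 1/90


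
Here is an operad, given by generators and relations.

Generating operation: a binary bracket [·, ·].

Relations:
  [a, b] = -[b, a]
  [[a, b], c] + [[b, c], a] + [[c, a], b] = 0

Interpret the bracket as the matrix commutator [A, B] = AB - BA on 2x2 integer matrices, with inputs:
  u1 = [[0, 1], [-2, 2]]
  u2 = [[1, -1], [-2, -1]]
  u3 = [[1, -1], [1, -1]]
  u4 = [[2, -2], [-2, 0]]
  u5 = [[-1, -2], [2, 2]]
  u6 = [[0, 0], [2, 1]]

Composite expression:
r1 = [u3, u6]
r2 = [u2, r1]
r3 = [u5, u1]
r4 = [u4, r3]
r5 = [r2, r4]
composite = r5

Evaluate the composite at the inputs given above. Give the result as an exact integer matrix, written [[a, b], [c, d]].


[[36, 36], [144, -36]]

[u3, u6] = [[-2, -1], [-5, 2]]
[u2, [u3, u6]] = [[3, -6], [18, -3]]
[u5, u1] = [[2, -7], [-10, -2]]
[u4, [u5, u1]] = [[6, -6], [12, -6]]
[[u2, [u3, u6]], [u4, [u5, u1]]] = [[36, 36], [144, -36]]


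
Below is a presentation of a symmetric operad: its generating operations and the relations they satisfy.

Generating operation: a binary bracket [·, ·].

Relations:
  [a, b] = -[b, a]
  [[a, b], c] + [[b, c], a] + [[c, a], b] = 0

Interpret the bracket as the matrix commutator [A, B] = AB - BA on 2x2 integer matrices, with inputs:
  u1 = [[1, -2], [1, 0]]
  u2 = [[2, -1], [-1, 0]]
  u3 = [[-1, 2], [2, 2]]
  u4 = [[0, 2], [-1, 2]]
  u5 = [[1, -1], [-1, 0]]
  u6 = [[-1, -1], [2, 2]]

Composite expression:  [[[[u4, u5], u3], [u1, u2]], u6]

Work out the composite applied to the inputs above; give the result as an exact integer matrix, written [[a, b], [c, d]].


[[306, 522], [126, -306]]

[u4, u5] = [[-3, 0], [-3, 3]]
[[u4, u5], u3] = [[6, -12], [21, -6]]
[u1, u2] = [[3, 3], [3, -3]]
[[[u4, u5], u3], [u1, u2]] = [[-99, 108], [90, 99]]
[[[[u4, u5], u3], [u1, u2]], u6] = [[306, 522], [126, -306]]


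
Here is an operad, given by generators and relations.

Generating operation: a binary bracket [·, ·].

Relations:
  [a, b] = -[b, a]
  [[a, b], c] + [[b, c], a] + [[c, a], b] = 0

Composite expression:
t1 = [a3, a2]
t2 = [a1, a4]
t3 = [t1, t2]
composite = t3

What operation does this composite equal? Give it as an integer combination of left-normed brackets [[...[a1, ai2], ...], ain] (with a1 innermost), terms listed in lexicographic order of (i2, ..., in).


[[[a1, a4], a2], a3] - [[[a1, a4], a3], a2]


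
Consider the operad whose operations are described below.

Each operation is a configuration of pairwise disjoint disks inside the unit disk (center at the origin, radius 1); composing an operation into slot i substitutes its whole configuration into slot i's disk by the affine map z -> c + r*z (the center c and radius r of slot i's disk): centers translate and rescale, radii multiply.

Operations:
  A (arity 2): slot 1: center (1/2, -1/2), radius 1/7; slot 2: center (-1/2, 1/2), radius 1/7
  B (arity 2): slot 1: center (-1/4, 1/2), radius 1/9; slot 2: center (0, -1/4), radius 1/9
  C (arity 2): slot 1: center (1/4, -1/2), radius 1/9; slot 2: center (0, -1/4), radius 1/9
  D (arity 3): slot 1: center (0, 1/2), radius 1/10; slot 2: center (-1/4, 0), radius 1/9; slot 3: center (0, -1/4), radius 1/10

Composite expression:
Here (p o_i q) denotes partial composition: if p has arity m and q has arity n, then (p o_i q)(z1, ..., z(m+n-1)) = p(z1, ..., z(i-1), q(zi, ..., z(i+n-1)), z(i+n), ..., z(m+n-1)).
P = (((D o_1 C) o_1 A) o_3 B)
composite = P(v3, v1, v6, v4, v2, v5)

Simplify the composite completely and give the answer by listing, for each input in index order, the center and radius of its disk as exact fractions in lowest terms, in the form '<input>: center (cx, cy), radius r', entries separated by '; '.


v1: center (7/360, 41/90), radius 1/630; v2: center (-1/4, 0), radius 1/9; v3: center (11/360, 4/9), radius 1/630; v4: center (0, 17/36), radius 1/810; v5: center (0, -1/4), radius 1/10; v6: center (-1/360, 173/360), radius 1/810

Nesting under D composes maps z -> c + r*z down each v-path.
v3 passes through 3 substitutions, ending at center (11/360, 4/9), radius 1/630
v1 passes through 3 substitutions, ending at center (7/360, 41/90), radius 1/630
v6 passes through 3 substitutions, ending at center (-1/360, 173/360), radius 1/810
v4 passes through 3 substitutions, ending at center (0, 17/36), radius 1/810
v2 passes through 1 substitution, ending at center (-1/4, 0), radius 1/9
v5 passes through 1 substitution, ending at center (0, -1/4), radius 1/10


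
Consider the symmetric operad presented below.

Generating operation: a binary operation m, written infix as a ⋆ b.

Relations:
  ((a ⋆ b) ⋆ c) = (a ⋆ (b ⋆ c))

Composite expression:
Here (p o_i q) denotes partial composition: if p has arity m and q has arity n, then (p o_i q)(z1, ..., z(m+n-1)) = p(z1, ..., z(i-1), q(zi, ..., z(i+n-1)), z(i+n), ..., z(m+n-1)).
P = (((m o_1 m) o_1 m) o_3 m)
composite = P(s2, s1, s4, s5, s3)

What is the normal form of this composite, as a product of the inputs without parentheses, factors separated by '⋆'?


s2 ⋆ s1 ⋆ s4 ⋆ s5 ⋆ s3

Every regrouping of m is equal, so read the s-inputs in written order.
(s2 ⋆ s1) reduces to s2 ⋆ s1
(s4 ⋆ s5) reduces to s4 ⋆ s5
((s2 ⋆ s1) ⋆ (s4 ⋆ s5)) reduces to s2 ⋆ s1 ⋆ s4 ⋆ s5
(((s2 ⋆ s1) ⋆ (s4 ⋆ s5)) ⋆ s3) reduces to s2 ⋆ s1 ⋆ s4 ⋆ s5 ⋆ s3


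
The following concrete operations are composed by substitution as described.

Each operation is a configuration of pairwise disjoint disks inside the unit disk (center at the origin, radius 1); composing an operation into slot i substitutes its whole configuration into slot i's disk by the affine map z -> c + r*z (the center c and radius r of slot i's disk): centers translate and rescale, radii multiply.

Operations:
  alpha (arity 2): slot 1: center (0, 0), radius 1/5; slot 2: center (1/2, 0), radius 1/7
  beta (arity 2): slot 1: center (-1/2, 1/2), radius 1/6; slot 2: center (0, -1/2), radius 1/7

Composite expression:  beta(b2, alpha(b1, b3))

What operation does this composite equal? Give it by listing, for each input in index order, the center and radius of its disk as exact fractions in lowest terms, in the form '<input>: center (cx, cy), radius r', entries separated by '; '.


Nesting under beta composes maps z -> c + r*z down each b-path.
for b2, the 1-step affine chain lands on center (-1/2, 1/2), radius 1/6
for b1, the 2-step affine chain lands on center (0, -1/2), radius 1/35
for b3, the 2-step affine chain lands on center (1/14, -1/2), radius 1/49

b1: center (0, -1/2), radius 1/35; b2: center (-1/2, 1/2), radius 1/6; b3: center (1/14, -1/2), radius 1/49


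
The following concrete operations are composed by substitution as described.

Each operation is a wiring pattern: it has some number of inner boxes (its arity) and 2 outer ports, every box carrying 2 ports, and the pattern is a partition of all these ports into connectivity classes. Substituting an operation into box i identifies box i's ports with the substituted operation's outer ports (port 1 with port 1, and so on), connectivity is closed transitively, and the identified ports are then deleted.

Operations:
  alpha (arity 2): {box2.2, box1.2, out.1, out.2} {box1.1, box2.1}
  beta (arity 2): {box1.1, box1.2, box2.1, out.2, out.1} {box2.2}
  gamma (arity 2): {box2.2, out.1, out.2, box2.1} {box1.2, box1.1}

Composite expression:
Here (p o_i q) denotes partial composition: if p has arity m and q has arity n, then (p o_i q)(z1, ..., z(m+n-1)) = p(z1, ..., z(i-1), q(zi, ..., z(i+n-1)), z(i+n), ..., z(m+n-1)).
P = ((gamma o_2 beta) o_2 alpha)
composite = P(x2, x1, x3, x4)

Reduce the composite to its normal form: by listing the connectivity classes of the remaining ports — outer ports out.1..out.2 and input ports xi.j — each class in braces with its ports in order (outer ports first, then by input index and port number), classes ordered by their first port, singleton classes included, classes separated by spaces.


{out.1, out.2, x1.2, x3.2, x4.1} {x1.1, x3.1} {x2.1, x2.2} {x4.2}


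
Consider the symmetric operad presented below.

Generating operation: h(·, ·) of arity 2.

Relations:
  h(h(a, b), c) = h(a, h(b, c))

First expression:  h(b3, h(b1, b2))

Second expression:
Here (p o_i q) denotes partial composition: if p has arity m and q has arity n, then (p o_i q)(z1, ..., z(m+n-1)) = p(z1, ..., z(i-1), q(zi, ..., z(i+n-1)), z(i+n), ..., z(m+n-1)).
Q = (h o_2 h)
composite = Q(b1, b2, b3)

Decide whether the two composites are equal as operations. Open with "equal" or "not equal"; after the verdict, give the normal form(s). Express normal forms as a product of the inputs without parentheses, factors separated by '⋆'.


not equal; first: b3 ⋆ b1 ⋆ b2; second: b1 ⋆ b2 ⋆ b3


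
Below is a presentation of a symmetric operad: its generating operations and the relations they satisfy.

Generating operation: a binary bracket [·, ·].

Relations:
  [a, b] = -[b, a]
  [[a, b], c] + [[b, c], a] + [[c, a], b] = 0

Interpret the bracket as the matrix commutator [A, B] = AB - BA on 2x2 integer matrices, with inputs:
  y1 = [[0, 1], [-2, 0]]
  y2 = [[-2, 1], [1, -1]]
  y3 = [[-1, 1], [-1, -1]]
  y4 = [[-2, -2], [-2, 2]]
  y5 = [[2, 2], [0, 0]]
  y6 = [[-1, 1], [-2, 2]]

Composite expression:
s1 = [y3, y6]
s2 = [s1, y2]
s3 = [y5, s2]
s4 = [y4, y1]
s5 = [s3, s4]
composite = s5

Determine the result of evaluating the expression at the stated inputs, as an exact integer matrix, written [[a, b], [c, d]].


[[-8, -8], [-8, 8]]


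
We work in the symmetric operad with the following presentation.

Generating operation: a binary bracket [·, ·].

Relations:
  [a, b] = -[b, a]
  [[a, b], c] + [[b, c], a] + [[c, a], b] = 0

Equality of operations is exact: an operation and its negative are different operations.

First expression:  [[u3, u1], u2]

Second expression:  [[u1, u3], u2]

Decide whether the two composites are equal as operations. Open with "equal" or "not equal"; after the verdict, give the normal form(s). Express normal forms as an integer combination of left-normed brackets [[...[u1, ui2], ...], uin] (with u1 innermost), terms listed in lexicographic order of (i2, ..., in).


Reducing the first expression gives -[[u1, u3], u2]
Reducing the second expression gives [[u1, u3], u2]
Different reductions; not equal.

not equal; the first gives -[[u1, u3], u2] and the second [[u1, u3], u2]


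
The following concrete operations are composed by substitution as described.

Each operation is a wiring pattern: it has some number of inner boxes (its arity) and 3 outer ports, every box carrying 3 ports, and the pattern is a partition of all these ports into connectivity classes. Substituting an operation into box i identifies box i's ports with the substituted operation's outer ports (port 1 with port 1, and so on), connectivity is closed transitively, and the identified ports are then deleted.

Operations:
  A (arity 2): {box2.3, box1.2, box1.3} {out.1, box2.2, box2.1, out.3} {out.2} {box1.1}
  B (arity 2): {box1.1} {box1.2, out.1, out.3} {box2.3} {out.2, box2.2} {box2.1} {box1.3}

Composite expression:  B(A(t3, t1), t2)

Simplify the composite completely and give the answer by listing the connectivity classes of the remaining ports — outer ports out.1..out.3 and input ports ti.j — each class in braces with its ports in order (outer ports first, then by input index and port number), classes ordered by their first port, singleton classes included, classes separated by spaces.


{out.1, out.3} {out.2, t2.2} {t1.1, t1.2} {t1.3, t3.2, t3.3} {t2.1} {t2.3} {t3.1}

Connectivity passes through glued B-boundaries; trace each wire chain.
through A, on inputs (t3, t1): {out.1, out.3, t1.1, t1.2} {out.2} {t1.3, t3.2, t3.3} {t3.1} (out.j = stage outer ports)
through B, on inputs (t3, t1, t2): {out.1, out.3} {out.2, t2.2} {t1.1, t1.2} {t1.3, t3.2, t3.3} {t2.1} {t2.3} {t3.1} (out.j = stage outer ports)


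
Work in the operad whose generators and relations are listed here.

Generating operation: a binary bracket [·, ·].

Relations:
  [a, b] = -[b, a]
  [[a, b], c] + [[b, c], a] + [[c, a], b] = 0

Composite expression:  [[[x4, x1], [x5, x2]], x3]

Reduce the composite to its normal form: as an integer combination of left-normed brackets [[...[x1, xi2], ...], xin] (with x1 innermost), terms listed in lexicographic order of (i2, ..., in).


[[[[x1, x4], x2], x5], x3] - [[[[x1, x4], x5], x2], x3]

Left-normed coefficients sit on the x1-initial expansion words.
Composite bracket: [[[x4, x1], [x5, x2]], x3]
Expanding via [a, b] = ab - ba: 16 signed words (2^4 = 16).
Only words starting with x1 matter:
  the word x1x4x2x5x3 carries sign +1 and contributes +[[[[x1, x4], x2], x5], x3]
  the word x1x4x5x2x3 carries sign -1 and contributes -[[[[x1, x4], x5], x2], x3]


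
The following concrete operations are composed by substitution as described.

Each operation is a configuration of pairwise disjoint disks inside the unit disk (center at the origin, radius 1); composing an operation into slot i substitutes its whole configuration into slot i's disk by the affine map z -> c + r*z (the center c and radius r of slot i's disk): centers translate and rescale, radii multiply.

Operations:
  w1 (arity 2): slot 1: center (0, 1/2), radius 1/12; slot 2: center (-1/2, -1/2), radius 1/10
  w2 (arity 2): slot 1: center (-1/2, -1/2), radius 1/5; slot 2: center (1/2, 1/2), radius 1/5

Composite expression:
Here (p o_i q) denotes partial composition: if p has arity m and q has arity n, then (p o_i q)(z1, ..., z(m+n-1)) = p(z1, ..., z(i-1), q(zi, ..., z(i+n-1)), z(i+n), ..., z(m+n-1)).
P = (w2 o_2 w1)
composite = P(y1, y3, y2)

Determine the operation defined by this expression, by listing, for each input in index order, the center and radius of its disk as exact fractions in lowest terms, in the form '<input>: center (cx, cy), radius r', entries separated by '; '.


Follow each y-input down from w2: c' goes to c + r*c', radius to r*r'.
for y1, the 1-step affine chain lands on center (-1/2, -1/2), radius 1/5
for y3, the 2-step affine chain lands on center (1/2, 3/5), radius 1/60
for y2, the 2-step affine chain lands on center (2/5, 2/5), radius 1/50

y1: center (-1/2, -1/2), radius 1/5; y2: center (2/5, 2/5), radius 1/50; y3: center (1/2, 3/5), radius 1/60


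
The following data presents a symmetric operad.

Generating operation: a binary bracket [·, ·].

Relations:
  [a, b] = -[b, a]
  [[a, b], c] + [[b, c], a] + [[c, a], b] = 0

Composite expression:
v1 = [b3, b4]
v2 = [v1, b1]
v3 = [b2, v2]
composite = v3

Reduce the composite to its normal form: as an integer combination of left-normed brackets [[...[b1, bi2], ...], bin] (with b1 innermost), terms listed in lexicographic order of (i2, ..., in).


A multilinear Lie element is pinned by b1-initial words (b1 innermost).
Composite bracket: [b2, [[b3, b4], b1]]
Full expansion: 8 signed words from ab - ba (2^3 = 8).
Collect the words opening with b1:
  b1b3b4b2 appears with sign +1, giving the term +[[[b1, b3], b4], b2]
  b1b4b3b2 appears with sign -1, giving the term -[[[b1, b4], b3], b2]

[[[b1, b3], b4], b2] - [[[b1, b4], b3], b2]


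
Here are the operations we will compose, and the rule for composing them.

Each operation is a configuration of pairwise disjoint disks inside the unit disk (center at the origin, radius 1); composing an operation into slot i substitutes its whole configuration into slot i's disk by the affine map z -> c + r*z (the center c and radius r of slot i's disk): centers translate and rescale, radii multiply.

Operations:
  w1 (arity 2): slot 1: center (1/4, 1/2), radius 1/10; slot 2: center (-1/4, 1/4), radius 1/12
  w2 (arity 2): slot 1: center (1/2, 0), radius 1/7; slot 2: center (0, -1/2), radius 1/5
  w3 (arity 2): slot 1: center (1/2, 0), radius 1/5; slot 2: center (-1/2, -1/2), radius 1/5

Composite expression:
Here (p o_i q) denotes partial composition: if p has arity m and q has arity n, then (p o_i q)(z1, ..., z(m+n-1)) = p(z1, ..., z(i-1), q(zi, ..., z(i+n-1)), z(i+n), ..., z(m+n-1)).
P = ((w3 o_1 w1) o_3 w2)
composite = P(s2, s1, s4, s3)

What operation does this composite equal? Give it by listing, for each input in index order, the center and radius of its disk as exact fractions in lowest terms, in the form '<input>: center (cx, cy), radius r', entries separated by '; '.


Only the slot chain above each s matters under w3; compose those maps.
for s2, the 2-step affine chain lands on center (11/20, 1/10), radius 1/50
for s1, the 2-step affine chain lands on center (9/20, 1/20), radius 1/60
for s4, the 2-step affine chain lands on center (-2/5, -1/2), radius 1/35
for s3, the 2-step affine chain lands on center (-1/2, -3/5), radius 1/25

s1: center (9/20, 1/20), radius 1/60; s2: center (11/20, 1/10), radius 1/50; s3: center (-1/2, -3/5), radius 1/25; s4: center (-2/5, -1/2), radius 1/35


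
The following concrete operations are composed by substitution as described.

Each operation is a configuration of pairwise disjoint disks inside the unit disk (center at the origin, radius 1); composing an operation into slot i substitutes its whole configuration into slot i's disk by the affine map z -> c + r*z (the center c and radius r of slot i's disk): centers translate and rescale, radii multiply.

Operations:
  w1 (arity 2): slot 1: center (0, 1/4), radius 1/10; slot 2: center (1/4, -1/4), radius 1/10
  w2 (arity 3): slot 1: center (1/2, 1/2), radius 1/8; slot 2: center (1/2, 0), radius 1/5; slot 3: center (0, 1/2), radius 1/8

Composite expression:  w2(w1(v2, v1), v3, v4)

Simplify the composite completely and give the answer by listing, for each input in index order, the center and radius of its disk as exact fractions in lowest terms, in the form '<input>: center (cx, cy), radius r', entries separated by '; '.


v1: center (17/32, 15/32), radius 1/80; v2: center (1/2, 17/32), radius 1/80; v3: center (1/2, 0), radius 1/5; v4: center (0, 1/2), radius 1/8

Each v-disk chains the slot maps above it in w2; radii multiply.
for v2, the 2-step affine chain lands on center (1/2, 17/32), radius 1/80
for v1, the 2-step affine chain lands on center (17/32, 15/32), radius 1/80
for v3, the 1-step affine chain lands on center (1/2, 0), radius 1/5
for v4, the 1-step affine chain lands on center (0, 1/2), radius 1/8


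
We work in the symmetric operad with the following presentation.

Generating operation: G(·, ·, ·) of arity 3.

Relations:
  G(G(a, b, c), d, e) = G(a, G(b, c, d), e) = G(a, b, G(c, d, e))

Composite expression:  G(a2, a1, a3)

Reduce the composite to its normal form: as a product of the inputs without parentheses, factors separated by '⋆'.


All parenthesizations of G agree; list the a-inputs left to right.
G(a2, a1, a3) reduces to a2 ⋆ a1 ⋆ a3

a2 ⋆ a1 ⋆ a3


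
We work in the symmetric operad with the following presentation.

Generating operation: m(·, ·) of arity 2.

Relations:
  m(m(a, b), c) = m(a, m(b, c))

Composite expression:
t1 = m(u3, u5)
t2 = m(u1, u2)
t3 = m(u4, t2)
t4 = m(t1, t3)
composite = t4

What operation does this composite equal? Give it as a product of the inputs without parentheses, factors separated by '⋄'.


u3 ⋄ u5 ⋄ u4 ⋄ u1 ⋄ u2


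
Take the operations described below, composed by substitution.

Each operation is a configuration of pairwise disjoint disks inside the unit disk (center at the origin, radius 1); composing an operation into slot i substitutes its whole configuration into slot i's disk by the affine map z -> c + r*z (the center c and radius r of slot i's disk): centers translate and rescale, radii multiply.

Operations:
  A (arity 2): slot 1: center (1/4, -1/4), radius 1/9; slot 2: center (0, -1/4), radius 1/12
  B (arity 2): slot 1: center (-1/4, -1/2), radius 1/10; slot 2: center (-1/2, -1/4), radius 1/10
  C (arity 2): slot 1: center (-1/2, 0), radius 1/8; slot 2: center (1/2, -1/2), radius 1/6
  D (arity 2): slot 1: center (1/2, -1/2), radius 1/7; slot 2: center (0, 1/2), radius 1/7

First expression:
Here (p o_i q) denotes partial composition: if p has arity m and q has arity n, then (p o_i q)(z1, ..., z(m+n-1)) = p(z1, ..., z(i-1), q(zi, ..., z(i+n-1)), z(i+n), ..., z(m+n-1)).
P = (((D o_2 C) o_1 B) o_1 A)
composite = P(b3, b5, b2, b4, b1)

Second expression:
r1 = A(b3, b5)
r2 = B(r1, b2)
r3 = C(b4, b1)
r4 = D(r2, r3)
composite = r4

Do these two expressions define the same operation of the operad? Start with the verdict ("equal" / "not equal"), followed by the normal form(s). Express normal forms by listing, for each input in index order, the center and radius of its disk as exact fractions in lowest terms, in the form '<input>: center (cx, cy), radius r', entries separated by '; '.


equal; both compose to b1: center (1/14, 3/7), radius 1/42; b2: center (3/7, -15/28), radius 1/70; b3: center (131/280, -23/40), radius 1/630; b4: center (-1/14, 1/2), radius 1/56; b5: center (13/28, -23/40), radius 1/840

The first expression, normalized: b1: center (1/14, 3/7), radius 1/42; b2: center (3/7, -15/28), radius 1/70; b3: center (131/280, -23/40), radius 1/630; b4: center (-1/14, 1/2), radius 1/56; b5: center (13/28, -23/40), radius 1/840
The second expression, normalized: b1: center (1/14, 3/7), radius 1/42; b2: center (3/7, -15/28), radius 1/70; b3: center (131/280, -23/40), radius 1/630; b4: center (-1/14, 1/2), radius 1/56; b5: center (13/28, -23/40), radius 1/840
The forms coincide; equal.


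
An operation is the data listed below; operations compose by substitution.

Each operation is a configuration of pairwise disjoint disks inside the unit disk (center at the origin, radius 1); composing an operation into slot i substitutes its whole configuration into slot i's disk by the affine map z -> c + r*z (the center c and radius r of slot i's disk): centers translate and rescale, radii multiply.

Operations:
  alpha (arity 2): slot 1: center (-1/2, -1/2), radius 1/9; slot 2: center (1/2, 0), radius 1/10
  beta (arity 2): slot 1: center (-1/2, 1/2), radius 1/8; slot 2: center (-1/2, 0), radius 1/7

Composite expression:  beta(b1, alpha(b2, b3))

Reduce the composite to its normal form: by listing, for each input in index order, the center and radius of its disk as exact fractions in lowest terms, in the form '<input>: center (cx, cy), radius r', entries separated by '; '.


Only the slot chain above each b matters under beta; compose those maps.
b1: after 1 affine step, its disk has center (-1/2, 1/2), radius 1/8
b2: after 2 affine steps, its disk has center (-4/7, -1/14), radius 1/63
b3: after 2 affine steps, its disk has center (-3/7, 0), radius 1/70

b1: center (-1/2, 1/2), radius 1/8; b2: center (-4/7, -1/14), radius 1/63; b3: center (-3/7, 0), radius 1/70


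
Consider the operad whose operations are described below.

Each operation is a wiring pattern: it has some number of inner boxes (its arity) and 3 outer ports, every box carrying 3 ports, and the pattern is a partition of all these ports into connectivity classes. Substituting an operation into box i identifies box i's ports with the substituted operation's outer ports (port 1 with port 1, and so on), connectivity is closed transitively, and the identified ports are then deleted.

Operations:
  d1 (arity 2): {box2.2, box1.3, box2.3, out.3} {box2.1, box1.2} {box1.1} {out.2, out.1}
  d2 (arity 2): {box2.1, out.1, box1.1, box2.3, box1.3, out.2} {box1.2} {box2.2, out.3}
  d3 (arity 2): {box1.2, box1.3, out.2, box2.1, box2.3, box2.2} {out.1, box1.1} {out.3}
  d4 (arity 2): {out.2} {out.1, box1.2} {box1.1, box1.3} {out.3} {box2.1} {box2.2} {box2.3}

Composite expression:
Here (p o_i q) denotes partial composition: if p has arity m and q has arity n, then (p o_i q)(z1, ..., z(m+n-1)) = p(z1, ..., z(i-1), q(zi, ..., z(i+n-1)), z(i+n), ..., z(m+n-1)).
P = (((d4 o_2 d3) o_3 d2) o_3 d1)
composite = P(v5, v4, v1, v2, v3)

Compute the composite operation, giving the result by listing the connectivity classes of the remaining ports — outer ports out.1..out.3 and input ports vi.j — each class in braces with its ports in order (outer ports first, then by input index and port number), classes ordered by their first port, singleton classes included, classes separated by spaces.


After gluing at d4, chains via deleted ports link the v-ports.
d1 over (v1, v2) gives {out.1, out.2} {out.3, v1.3, v2.2, v2.3} {v1.1} {v1.2, v2.1}, out.j being that stage's outer ports
d2 over (v1, v2, v3) gives {out.1, out.2, v1.3, v2.2, v2.3, v3.1, v3.3} {out.3, v3.2} {v1.1} {v1.2, v2.1}, out.j being that stage's outer ports
d3 over (v4, v1, v2, v3) gives {out.1, v4.1} {out.2, v1.3, v2.2, v2.3, v3.1, v3.2, v3.3, v4.2, v4.3} {out.3} {v1.1} {v1.2, v2.1}, out.j being that stage's outer ports
d4 over (v5, v4, v1, v2, v3) gives {out.1, v5.2} {out.2} {out.3} {v1.1} {v1.2, v2.1} {v1.3, v2.2, v2.3, v3.1, v3.2, v3.3, v4.2, v4.3} {v4.1} {v5.1, v5.3}, out.j being that stage's outer ports

{out.1, v5.2} {out.2} {out.3} {v1.1} {v1.2, v2.1} {v1.3, v2.2, v2.3, v3.1, v3.2, v3.3, v4.2, v4.3} {v4.1} {v5.1, v5.3}


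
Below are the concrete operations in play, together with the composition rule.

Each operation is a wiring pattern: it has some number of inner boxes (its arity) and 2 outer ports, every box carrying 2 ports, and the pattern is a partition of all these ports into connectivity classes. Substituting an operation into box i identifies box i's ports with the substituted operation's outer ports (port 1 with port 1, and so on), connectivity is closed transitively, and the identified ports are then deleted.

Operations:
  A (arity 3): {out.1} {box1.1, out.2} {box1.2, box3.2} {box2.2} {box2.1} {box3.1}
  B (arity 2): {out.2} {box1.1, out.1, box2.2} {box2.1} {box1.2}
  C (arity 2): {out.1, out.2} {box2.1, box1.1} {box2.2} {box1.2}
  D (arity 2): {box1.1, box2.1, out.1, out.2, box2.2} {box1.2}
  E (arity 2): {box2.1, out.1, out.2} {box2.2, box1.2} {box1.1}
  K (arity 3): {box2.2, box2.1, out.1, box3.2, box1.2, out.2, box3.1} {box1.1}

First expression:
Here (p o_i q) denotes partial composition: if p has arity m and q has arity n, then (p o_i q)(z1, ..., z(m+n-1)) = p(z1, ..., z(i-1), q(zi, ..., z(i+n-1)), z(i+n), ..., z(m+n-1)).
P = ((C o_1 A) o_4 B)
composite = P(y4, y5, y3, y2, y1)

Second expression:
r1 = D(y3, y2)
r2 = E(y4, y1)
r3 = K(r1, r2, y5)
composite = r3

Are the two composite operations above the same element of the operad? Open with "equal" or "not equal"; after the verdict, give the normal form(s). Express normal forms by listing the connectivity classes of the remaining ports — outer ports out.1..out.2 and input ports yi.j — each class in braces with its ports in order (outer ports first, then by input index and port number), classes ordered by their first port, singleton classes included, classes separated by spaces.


not equal: they reduce to {out.1, out.2} {y1.1} {y1.2, y2.1} {y2.2} {y3.1} {y3.2, y4.2} {y4.1} {y5.1} {y5.2} and {out.1, out.2, y1.1, y2.1, y2.2, y3.1, y5.1, y5.2} {y1.2, y4.2} {y3.2} {y4.1}

Reducing the first expression gives {out.1, out.2} {y1.1} {y1.2, y2.1} {y2.2} {y3.1} {y3.2, y4.2} {y4.1} {y5.1} {y5.2}
Reducing the second expression gives {out.1, out.2, y1.1, y2.1, y2.2, y3.1, y5.1, y5.2} {y1.2, y4.2} {y3.2} {y4.1}
No match — not equal.
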